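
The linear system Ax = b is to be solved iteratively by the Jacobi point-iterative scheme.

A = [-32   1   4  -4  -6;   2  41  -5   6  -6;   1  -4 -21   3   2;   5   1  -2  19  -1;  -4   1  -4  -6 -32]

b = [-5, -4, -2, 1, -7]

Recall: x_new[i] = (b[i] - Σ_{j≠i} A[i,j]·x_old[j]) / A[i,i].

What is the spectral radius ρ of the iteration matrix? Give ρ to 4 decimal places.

A = D + L + U where D = diag(-32, 41, -21, 19, -32).
T_J = -D⁻¹(L+U): T[2,0] = -(1)/(-21) = +0.0476; T[2,2] = 0.
  T[0,:] = [+0.0000 +0.0312 +0.1250 -0.1250 -0.1875]
  T[1,:] = [-0.0488 +0.0000 +0.1220 -0.1463 +0.1463]
  T[2,:] = [+0.0476 -0.1905 +0.0000 +0.1429 +0.0952]
  T[3,:] = [-0.2632 -0.0526 +0.1053 +0.0000 +0.0526]
  T[4,:] = [-0.1250 +0.0312 -0.1250 -0.1875 +0.0000]
eigenvalue magnitudes: 0.3114, 0.2384, 0.2384, 0.1870, 0.1870.
spectral radius ρ = 0.3114; 0.3114 < 1, so it converges for any x₀.

0.3114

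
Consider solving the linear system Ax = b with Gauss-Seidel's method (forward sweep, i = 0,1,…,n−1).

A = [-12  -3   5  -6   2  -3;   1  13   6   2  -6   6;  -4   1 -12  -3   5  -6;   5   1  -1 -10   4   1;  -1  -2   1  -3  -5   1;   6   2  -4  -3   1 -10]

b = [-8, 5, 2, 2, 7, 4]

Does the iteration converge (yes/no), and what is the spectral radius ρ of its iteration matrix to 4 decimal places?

Let D = diag(-12, 13, -12, -10, -5, -10); L, U the strict triangles.
GS T = -(D+L)⁻¹U: row 0 first, T[0,3] = -(-6)/(-12) = -0.5000; later rows by forward substitution.
  T[0,:] = [+0.0000  -0.2500  +0.4167  -0.5000  +0.1667  -0.2500]
  T[1,:] = [+0.0000  +0.0192  -0.4936  -0.1154  +0.4487  -0.4423]
  T[2,:] = [+0.0000  +0.0849  -0.1800  -0.0929  +0.3985  -0.4535]
  T[3,:] = [+0.0000  -0.1316  +0.1770  -0.2522  +0.4884  -0.0239]
  T[4,:] = [+0.0000  +0.1382  -0.0281  +0.2789  -0.4261  +0.3505]
  T[5,:] = [+0.0000  -0.1268  +0.1674  -0.1823  -0.1588  -0.0148]
|eigenvalues of T|: 0.8210, 0.3325, 0.3325, 0.1235, 0.1235, 0.0000.
spectral radius ρ = 0.8210; 0.8210 < 1: convergent.

yes, ρ = 0.8210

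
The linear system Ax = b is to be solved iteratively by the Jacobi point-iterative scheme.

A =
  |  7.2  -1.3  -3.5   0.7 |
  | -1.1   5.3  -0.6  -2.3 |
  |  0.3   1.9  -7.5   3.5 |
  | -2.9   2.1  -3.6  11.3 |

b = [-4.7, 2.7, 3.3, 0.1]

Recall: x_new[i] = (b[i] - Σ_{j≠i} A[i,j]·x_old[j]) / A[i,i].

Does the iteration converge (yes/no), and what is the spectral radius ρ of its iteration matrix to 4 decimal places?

Diagonal D = diag(7.2, 5.3, -7.5, 11.3); L, U strict lower/upper.
Jacobi: T = -D⁻¹(L+U), T[3,0] = -(-2.9)/(11.3) = +0.2566; T[3,3] = 0.
  T[0,:] = [+0.0000  +0.1806  +0.4861  -0.0972]
  T[1,:] = [+0.2075  +0.0000  +0.1132  +0.4340]
  T[2,:] = [+0.0400  +0.2533  +0.0000  +0.4667]
  T[3,:] = [+0.2566  -0.1858  +0.3186  +0.0000]
|eigenvalues of T|: 0.5996, 0.4636, 0.4636, 0.0278.
ρ = 0.5996; 0.5996 < 1, so it converges for any x₀.

yes, ρ = 0.5996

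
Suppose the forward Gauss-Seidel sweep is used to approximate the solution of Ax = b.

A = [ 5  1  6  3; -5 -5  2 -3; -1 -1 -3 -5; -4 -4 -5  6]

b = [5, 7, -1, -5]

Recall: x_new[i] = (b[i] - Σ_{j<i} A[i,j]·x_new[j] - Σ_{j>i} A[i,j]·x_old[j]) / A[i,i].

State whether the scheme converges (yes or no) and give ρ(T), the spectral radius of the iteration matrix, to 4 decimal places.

Let D = diag(5, -5, -3, 6); L, U the strict triangles.
Gauss-Seidel: T = -(D+L)⁻¹U, row 0 first, T[0,3] = -(3)/(5) = -0.6000; later rows by forward substitution.
  T[0,:] = [+0.0000, -0.2000, -1.2000, -0.6000]
  T[1,:] = [+0.0000, +0.2000, +1.6000, +0.0000]
  T[2,:] = [+0.0000, +0.0000, -0.1333, -1.4667]
  T[3,:] = [+0.0000, +0.0000, +0.1556, -1.6222]
|λ(T)| sorted: 1.4488, 0.3068, 0.2000, 0.0000.
ρ(T) = max|λ| = 1.4488; 1.4488 > 1, so it fails to converge.

no, ρ = 1.4488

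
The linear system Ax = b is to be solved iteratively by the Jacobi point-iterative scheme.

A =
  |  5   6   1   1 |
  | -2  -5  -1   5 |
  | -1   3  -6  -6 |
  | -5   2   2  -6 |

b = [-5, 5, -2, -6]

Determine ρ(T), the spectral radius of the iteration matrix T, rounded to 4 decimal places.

Split A = D + L + U, D = diag(5, -5, -6, -6).
Jacobi: T = -D⁻¹(L+U), T[1,2] = -(-1)/(-5) = -0.2000; T[1,1] = 0.
  T[0,:] = [+0.0000  -1.2000  -0.2000  -0.2000]
  T[1,:] = [-0.4000  +0.0000  -0.2000  +1.0000]
  T[2,:] = [-0.1667  +0.5000  +0.0000  -1.0000]
  T[3,:] = [-0.8333  +0.3333  +0.3333  +0.0000]
moduli |λ_i(T)| = 1.3096, 0.8498, 0.8498, 0.5288.
ρ(T) = max|λ| = 1.3096; 1.3096 > 1: divergent.

1.3096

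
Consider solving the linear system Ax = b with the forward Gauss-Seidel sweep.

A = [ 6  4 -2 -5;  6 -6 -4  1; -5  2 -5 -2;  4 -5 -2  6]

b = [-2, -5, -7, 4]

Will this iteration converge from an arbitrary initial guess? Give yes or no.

no

Let D = diag(6, -6, -5, 6); L, U the strict triangles.
GS T = -(D+L)⁻¹U: row 0 first, T[0,2] = -(-2)/(6) = +0.3333; later rows by forward substitution.
  T[0,:] = [+0.0000, -0.6667, +0.3333, +0.8333]
  T[1,:] = [+0.0000, -0.6667, -0.3333, +1.0000]
  T[2,:] = [+0.0000, +0.4000, -0.4667, -0.8333]
  T[3,:] = [+0.0000, +0.0222, -0.6556, -0.0000]
eigenvalue magnitudes: 1.1517, 0.3301, 0.3117, 0.0000.
spectral radius ρ = 1.1517; 1.1517 > 1 ⇒ diverges.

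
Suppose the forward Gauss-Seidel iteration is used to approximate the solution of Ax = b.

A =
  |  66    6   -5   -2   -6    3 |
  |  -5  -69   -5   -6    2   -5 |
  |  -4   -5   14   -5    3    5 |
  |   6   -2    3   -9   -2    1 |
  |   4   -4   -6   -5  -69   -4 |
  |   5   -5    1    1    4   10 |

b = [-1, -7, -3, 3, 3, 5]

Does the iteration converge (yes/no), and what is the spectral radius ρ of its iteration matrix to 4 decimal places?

Write A = D+L+U with D = diag(66, -69, 14, -9, -69, 10).
T_GS = -(D+L)⁻¹U: row 0 first, T[0,5] = -(3)/(66) = -0.0455; later rows by forward substitution.
  T[0,:] = [+0.0000, -0.0909, +0.0758, +0.0303, +0.0909, -0.0455]
  T[1,:] = [+0.0000, +0.0066, -0.0780, -0.0892, +0.0224, -0.0692]
  T[2,:] = [+0.0000, -0.0236, -0.0062, +0.3340, -0.1803, -0.3948]
  T[3,:] = [+0.0000, -0.0699, +0.0658, +0.1513, -0.2267, -0.0354]
  T[4,:] = [+0.0000, +0.0015, +0.0047, -0.0331, +0.0361, -0.0197]
  T[5,:] = [+0.0000, +0.0575, -0.0847, -0.0950, -0.0080, +0.0390]
moduli |λ_i(T)| = 0.3550, 0.1335, 0.1185, 0.0788, 0.0343, 0.0000.
spectral radius ρ = 0.3550; 0.3550 < 1: convergent.

yes, ρ = 0.3550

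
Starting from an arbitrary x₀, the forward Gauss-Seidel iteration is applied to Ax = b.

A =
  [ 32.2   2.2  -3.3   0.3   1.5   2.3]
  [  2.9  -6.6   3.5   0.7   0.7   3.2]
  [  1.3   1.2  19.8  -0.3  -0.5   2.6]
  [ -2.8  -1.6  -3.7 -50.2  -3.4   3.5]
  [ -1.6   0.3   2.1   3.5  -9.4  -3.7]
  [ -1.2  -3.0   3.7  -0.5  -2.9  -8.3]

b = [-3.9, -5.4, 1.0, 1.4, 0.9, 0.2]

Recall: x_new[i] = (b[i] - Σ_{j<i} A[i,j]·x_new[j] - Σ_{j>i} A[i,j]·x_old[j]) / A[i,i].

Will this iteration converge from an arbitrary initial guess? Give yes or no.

yes

Write A = D+L+U with D = diag(32.2, -6.6, 19.8, -50.2, -9.4, -8.3).
Gauss-Seidel: T = -(D+L)⁻¹U, row 0 first, T[0,1] = -(2.2)/(32.2) = -0.0683; later rows by forward substitution.
  T[0,:] = [+0.0000 -0.0683 +0.1025 -0.0093 -0.0466 -0.0714]
  T[1,:] = [+0.0000 -0.0300 +0.5753 +0.1020 +0.0856 +0.4535]
  T[2,:] = [+0.0000 +0.0063 -0.0416 +0.0096 +0.0231 -0.1541]
  T[3,:] = [+0.0000 +0.0043 -0.0210 -0.0034 -0.0696 +0.0706]
  T[4,:] = [+0.0000 +0.0137 -0.0162 +0.0057 -0.0101 -0.3751]
  T[5,:] = [+0.0000 +0.0185 -0.2344 -0.0330 -0.0062 -0.0955]
eigenvalue magnitudes: 0.2999, 0.1163, 0.0614, 0.0392, 0.0253, 0.0000.
spectral radius ρ = 0.2999; 0.2999 < 1: convergent.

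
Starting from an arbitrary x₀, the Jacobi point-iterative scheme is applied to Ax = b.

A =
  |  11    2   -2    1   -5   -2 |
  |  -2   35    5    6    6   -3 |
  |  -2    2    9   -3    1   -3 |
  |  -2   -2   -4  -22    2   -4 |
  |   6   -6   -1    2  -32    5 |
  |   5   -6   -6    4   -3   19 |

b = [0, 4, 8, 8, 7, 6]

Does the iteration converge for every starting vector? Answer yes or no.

yes

Split A = D + L + U, D = diag(11, 35, 9, -22, -32, 19).
Jacobi T = -D⁻¹(L+U): T[1,5] = -(-3)/(35) = +0.0857; T[1,1] = 0.
  T[0,:] = [+0.0000  -0.1818  +0.1818  -0.0909  +0.4545  +0.1818]
  T[1,:] = [+0.0571  +0.0000  -0.1429  -0.1714  -0.1714  +0.0857]
  T[2,:] = [+0.2222  -0.2222  +0.0000  +0.3333  -0.1111  +0.3333]
  T[3,:] = [-0.0909  -0.0909  -0.1818  +0.0000  +0.0909  -0.1818]
  T[4,:] = [+0.1875  -0.1875  -0.0312  +0.0625  +0.0000  +0.1562]
  T[5,:] = [-0.2632  +0.3158  +0.3158  -0.2105  +0.1579  +0.0000]
|roots of det(T-λI)|: 0.6154, 0.3146, 0.2426, 0.2426, 0.1470, 0.0171.
ρ = 0.6154; 0.6154 < 1, so it converges for any x₀.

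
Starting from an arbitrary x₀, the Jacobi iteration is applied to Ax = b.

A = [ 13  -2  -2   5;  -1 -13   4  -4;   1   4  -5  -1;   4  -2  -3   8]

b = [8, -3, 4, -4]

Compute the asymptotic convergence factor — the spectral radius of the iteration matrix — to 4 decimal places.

Diagonal D = diag(13, -13, -5, 8); L, U strict lower/upper.
T_J = -D⁻¹(L+U): T[0,1] = -(-2)/(13) = +0.1538; T[0,0] = 0.
  T[0,:] = [+0.0000 +0.1538 +0.1538 -0.3846]
  T[1,:] = [-0.0769 +0.0000 +0.3077 -0.3077]
  T[2,:] = [+0.2000 +0.8000 +0.0000 -0.2000]
  T[3,:] = [-0.5000 +0.2500 +0.3750 +0.0000]
|eigenvalues of T|: 0.6267, 0.4653, 0.4653, 0.1635.
ρ(T) = max|λ| = 0.6267; 0.6267 < 1: convergent.

0.6267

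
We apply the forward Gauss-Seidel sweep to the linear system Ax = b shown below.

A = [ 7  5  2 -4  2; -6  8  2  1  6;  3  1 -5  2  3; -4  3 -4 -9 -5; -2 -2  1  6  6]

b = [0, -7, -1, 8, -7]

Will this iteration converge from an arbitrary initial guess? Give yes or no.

A = D + L + U where D = diag(7, 8, -5, -9, 6).
Gauss-Seidel: T = -(D+L)⁻¹U, row 0 first, T[0,1] = -(5)/(7) = -0.7143; later rows by forward substitution.
  T[0,:] = [+0.0000  -0.7143  -0.2857  +0.5714  -0.2857]
  T[1,:] = [+0.0000  -0.5357  -0.4643  +0.3036  -0.9643]
  T[2,:] = [+0.0000  -0.5357  -0.2643  +0.8036  +0.2357]
  T[3,:] = [+0.0000  +0.3770  +0.0897  -0.5099  -0.8548]
  T[4,:] = [+0.0000  -0.7044  -0.2956  +0.6677  +0.3988]
|λ(T)| sorted: 1.2102, 0.4364, 0.2411, 0.1039, 0.0000.
ρ(T) = max|λ| = 1.2102; 1.2102 > 1: divergent.

no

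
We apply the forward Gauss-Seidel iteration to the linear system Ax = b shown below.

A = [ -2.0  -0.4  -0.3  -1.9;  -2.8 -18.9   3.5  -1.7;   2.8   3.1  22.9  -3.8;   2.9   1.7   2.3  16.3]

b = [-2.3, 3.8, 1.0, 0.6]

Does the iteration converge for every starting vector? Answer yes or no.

Let D = diag(-2, -18.9, 22.9, 16.3); L, U the strict triangles.
Gauss-Seidel: T = -(D+L)⁻¹U, row 0 first, T[0,1] = -(-0.4)/(-2) = -0.2000; later rows by forward substitution.
  T[0,:] = [+0.0000  -0.2000  -0.1500  -0.9500]
  T[1,:] = [+0.0000  +0.0296  +0.2074  +0.0508]
  T[2,:] = [+0.0000  +0.0204  -0.0097  +0.2752]
  T[3,:] = [+0.0000  +0.0296  +0.0064  +0.1249]
moduli |λ_i(T)| = 0.1991, 0.0741, 0.0741, 0.0000.
spectral radius ρ = 0.1991; 0.1991 < 1 ⇒ converges.

yes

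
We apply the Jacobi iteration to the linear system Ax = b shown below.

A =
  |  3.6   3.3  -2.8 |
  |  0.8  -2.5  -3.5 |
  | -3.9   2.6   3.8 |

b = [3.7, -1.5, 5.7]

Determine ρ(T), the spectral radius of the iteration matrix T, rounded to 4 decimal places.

Write A = D+L+U with D = diag(3.6, -2.5, 3.8).
T_J = -D⁻¹(L+U): T[0,1] = -(3.3)/(3.6) = -0.9167; T[0,0] = 0.
  T[0,:] = [+0.0000, -0.9167, +0.7778]
  T[1,:] = [+0.3200, +0.0000, -1.4000]
  T[2,:] = [+1.0263, -0.6842, +0.0000]
|roots of det(T-λI)|: 1.4935, 0.8763, 0.8763.
spectral radius ρ = 1.4935; 1.4935 > 1: divergent.

1.4935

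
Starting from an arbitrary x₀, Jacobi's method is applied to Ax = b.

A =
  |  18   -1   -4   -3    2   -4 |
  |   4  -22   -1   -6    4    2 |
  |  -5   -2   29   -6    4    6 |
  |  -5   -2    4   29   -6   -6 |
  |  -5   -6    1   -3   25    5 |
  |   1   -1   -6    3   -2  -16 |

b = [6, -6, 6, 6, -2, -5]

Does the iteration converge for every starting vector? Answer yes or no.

yes

A = D + L + U where D = diag(18, -22, 29, 29, 25, -16).
Jacobi T = -D⁻¹(L+U): T[2,1] = -(-2)/(29) = +0.0690; T[2,2] = 0.
  T[0,:] = [+0.0000 +0.0556 +0.2222 +0.1667 -0.1111 +0.2222]
  T[1,:] = [+0.1818 +0.0000 -0.0455 -0.2727 +0.1818 +0.0909]
  T[2,:] = [+0.1724 +0.0690 +0.0000 +0.2069 -0.1379 -0.2069]
  T[3,:] = [+0.1724 +0.0690 -0.1379 +0.0000 +0.2069 +0.2069]
  T[4,:] = [+0.2000 +0.2400 -0.0400 +0.1200 +0.0000 -0.2000]
  T[5,:] = [+0.0625 -0.0625 -0.3750 +0.1875 -0.1250 +0.0000]
eigenvalue magnitudes: 0.5254, 0.3212, 0.3212, 0.2596, 0.1723, 0.1723.
ρ(T) = max|λ| = 0.5254; 0.5254 < 1 ⇒ converges.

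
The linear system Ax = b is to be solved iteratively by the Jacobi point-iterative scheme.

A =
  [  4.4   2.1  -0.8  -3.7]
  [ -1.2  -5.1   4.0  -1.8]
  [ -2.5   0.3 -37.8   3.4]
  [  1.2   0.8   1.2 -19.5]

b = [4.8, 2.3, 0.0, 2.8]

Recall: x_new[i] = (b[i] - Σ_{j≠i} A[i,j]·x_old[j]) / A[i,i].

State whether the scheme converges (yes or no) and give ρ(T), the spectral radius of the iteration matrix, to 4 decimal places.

Write A = D+L+U with D = diag(4.4, -5.1, -37.8, -19.5).
Jacobi T = -D⁻¹(L+U): T[1,3] = -(-1.8)/(-5.1) = -0.3529; T[1,1] = 0.
  T[0,:] = [+0.0000, -0.4773, +0.1818, +0.8409]
  T[1,:] = [-0.2353, +0.0000, +0.7843, -0.3529]
  T[2,:] = [-0.0661, +0.0079, +0.0000, +0.0899]
  T[3,:] = [+0.0615, +0.0410, +0.0615, +0.0000]
|roots of det(T-λI)|: 0.4240, 0.3241, 0.3241, 0.1336.
spectral radius ρ = 0.4240; 0.4240 < 1 ⇒ converges.

yes, ρ = 0.4240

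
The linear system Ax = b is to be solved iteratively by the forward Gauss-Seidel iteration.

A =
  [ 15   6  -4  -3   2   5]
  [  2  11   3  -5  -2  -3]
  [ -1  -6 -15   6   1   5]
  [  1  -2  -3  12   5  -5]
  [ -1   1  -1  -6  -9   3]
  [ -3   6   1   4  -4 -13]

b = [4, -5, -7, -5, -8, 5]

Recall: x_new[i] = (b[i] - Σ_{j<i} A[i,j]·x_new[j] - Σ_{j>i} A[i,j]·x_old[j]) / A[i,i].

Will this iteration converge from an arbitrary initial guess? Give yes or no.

Split A = D + L + U, D = diag(15, 11, -15, 12, -9, -13).
Gauss-Seidel: T = -(D+L)⁻¹U, row 0 first, T[0,4] = -(2)/(15) = -0.1333; later rows by forward substitution.
  T[0,:] = [+0.0000 -0.4000 +0.2667 +0.2000 -0.1333 -0.3333]
  T[1,:] = [+0.0000 +0.0727 -0.3212 +0.4182 +0.2061 +0.3333]
  T[2,:] = [+0.0000 -0.0024 +0.1107 +0.2194 -0.0069 +0.2222]
  T[3,:] = [+0.0000 +0.0448 -0.0481 +0.1079 -0.3729 +0.5556]
  T[4,:] = [+0.0000 +0.0229 -0.0456 -0.0721 +0.2871 +0.0123]
  T[5,:] = [+0.0000 +0.1324 -0.2020 +0.2191 -0.0777 +0.4150]
moduli |λ_i(T)| = 0.6352, 0.3080, 0.3080, 0.1523, 0.1523, 0.0000.
spectral radius ρ = 0.6352; 0.6352 < 1, so it converges for any x₀.

yes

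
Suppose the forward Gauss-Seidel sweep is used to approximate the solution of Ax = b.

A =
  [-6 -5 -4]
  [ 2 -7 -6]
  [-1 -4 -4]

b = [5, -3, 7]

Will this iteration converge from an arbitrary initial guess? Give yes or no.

yes

Diagonal D = diag(-6, -7, -4); L, U strict lower/upper.
T_GS = -(D+L)⁻¹U: row 0 first, T[0,1] = -(-5)/(-6) = -0.8333; later rows by forward substitution.
  T[0,:] = [+0.0000 -0.8333 -0.6667]
  T[1,:] = [+0.0000 -0.2381 -1.0476]
  T[2,:] = [+0.0000 +0.4464 +1.2143]
eigenvalue magnitudes: 0.7324, 0.2438, 0.0000.
ρ = 0.7324; 0.7324 < 1, so it converges for any x₀.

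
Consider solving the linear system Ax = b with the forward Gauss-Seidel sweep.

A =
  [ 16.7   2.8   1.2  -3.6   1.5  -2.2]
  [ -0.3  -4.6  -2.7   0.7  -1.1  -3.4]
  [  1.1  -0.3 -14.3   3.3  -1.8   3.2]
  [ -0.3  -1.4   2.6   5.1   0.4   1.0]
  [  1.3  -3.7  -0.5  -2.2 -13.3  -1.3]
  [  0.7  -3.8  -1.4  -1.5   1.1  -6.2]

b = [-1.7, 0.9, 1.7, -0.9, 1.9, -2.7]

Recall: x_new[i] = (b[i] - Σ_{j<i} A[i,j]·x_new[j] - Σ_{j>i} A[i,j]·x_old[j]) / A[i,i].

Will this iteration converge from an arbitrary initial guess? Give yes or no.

yes

A = D + L + U where D = diag(16.7, -4.6, -14.3, 5.1, -13.3, -6.2).
GS T = -(D+L)⁻¹U: row 0 first, T[0,4] = -(1.5)/(16.7) = -0.0898; later rows by forward substitution.
  T[0,:] = [+0.0000  -0.1677  -0.0719  +0.2156  -0.0898  +0.1317]
  T[1,:] = [+0.0000  +0.0109  -0.5823  +0.1381  -0.2333  -0.7477]
  T[2,:] = [+0.0000  -0.0131  +0.0067  +0.2445  -0.1279  +0.2496]
  T[3,:] = [+0.0000  -0.0002  -0.1675  -0.0740  -0.0826  -0.5208]
  T[4,:] = [+0.0000  -0.0189  +0.1824  -0.0143  +0.0746  +0.1999]
  T[5,:] = [+0.0000  -0.0260  +0.4201  -0.1001  +0.1949  +0.5783]
|roots of det(T-λI)|: 0.7782, 0.2525, 0.0565, 0.0565, 0.0313, 0.0000.
spectral radius ρ = 0.7782; 0.7782 < 1 ⇒ converges.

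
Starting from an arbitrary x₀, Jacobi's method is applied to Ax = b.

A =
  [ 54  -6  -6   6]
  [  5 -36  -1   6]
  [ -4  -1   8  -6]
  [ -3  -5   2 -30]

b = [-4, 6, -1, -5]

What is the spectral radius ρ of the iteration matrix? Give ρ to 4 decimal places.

0.3333

Split A = D + L + U, D = diag(54, -36, 8, -30).
Jacobi T = -D⁻¹(L+U): T[3,1] = -(-5)/(-30) = -0.1667; T[3,3] = 0.
  T[0,:] = [+0.0000 +0.1111 +0.1111 -0.1111]
  T[1,:] = [+0.1389 +0.0000 -0.0278 +0.1667]
  T[2,:] = [+0.5000 +0.1250 +0.0000 +0.7500]
  T[3,:] = [-0.1000 -0.1667 +0.0667 +0.0000]
|λ(T)| sorted: 0.3333, 0.2496, 0.1533, 0.0696.
spectral radius ρ = 0.3333; 0.3333 < 1 ⇒ converges.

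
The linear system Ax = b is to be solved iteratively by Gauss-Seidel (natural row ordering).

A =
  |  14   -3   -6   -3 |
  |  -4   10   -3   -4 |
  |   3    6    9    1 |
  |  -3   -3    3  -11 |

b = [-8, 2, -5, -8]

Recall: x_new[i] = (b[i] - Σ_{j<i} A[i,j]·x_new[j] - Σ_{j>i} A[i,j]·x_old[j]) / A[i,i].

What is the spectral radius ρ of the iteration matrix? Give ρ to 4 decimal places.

0.6770

Split A = D + L + U, D = diag(14, 10, 9, -11).
T_GS = -(D+L)⁻¹U: row 0 first, T[0,3] = -(-3)/(14) = +0.2143; later rows by forward substitution.
  T[0,:] = [+0.0000, +0.2143, +0.4286, +0.2143]
  T[1,:] = [+0.0000, +0.0857, +0.4714, +0.4857]
  T[2,:] = [+0.0000, -0.1286, -0.4571, -0.5063]
  T[3,:] = [+0.0000, -0.1169, -0.3701, -0.3290]
eigenvalue magnitudes: 0.6770, 0.0666, 0.0432, 0.0000.
spectral radius ρ = 0.6770; 0.6770 < 1, so it converges for any x₀.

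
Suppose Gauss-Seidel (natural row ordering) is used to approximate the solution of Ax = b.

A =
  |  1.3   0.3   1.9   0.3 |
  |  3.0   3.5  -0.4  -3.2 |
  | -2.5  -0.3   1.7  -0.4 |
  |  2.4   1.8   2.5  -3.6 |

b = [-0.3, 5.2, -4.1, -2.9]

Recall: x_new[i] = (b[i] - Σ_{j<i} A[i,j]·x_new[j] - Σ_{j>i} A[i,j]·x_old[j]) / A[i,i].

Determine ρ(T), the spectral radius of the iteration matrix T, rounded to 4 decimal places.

1.4606

Diagonal D = diag(1.3, 3.5, 1.7, -3.6); L, U strict lower/upper.
T_GS = -(D+L)⁻¹U: row 0 first, T[0,3] = -(0.3)/(1.3) = -0.2308; later rows by forward substitution.
  T[0,:] = [+0.0000  -0.2308  -1.4615  -0.2308]
  T[1,:] = [+0.0000  +0.1978  +1.3670  +1.1121]
  T[2,:] = [+0.0000  -0.3045  -1.9081  +0.0922]
  T[3,:] = [+0.0000  -0.2664  -1.6159  +0.4662]
|roots of det(T-λI)|: 1.4606, 0.2025, 0.0140, 0.0000.
ρ = 1.4606; 1.4606 > 1, so it fails to converge.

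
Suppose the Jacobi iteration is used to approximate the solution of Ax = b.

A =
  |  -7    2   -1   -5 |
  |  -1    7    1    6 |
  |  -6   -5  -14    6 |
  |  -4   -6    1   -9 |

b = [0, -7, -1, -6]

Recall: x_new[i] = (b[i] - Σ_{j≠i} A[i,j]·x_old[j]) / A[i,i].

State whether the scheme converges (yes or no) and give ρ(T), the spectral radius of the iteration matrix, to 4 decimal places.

A = D + L + U where D = diag(-7, 7, -14, -9).
T_J = -D⁻¹(L+U): T[3,1] = -(-6)/(-9) = -0.6667; T[3,3] = 0.
  T[0,:] = [+0.0000 +0.2857 -0.1429 -0.7143]
  T[1,:] = [+0.1429 +0.0000 -0.1429 -0.8571]
  T[2,:] = [-0.4286 -0.3571 +0.0000 +0.4286]
  T[3,:] = [-0.4444 -0.6667 +0.1111 +0.0000]
|eigenvalues of T|: 1.1804, 0.8531, 0.2104, 0.1170.
ρ(T) = max|λ| = 1.1804; 1.1804 > 1: divergent.

no, ρ = 1.1804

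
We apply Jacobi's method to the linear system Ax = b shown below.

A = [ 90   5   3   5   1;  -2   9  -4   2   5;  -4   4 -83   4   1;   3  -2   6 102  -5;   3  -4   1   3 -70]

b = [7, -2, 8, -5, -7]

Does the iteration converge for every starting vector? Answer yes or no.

yes

Write A = D+L+U with D = diag(90, 9, -83, 102, -70).
Jacobi: T = -D⁻¹(L+U), T[0,1] = -(5)/(90) = -0.0556; T[0,0] = 0.
  T[0,:] = [+0.0000 -0.0556 -0.0333 -0.0556 -0.0111]
  T[1,:] = [+0.2222 +0.0000 +0.4444 -0.2222 -0.5556]
  T[2,:] = [-0.0482 +0.0482 +0.0000 +0.0482 +0.0120]
  T[3,:] = [-0.0294 +0.0196 -0.0588 +0.0000 +0.0490]
  T[4,:] = [+0.0429 -0.0571 +0.0143 +0.0429 +0.0000]
|roots of det(T-λI)|: 0.2212, 0.1681, 0.0499, 0.0343, 0.0343.
ρ = 0.2212; 0.2212 < 1 ⇒ converges.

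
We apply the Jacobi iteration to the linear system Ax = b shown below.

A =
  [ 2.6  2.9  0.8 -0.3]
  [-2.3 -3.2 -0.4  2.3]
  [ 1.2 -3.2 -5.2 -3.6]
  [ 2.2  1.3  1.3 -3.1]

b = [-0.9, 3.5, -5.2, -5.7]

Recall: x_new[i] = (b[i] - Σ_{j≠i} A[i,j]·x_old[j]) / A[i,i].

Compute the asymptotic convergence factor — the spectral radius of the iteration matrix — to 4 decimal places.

Write A = D+L+U with D = diag(2.6, -3.2, -5.2, -3.1).
Jacobi: T = -D⁻¹(L+U), T[1,3] = -(2.3)/(-3.2) = +0.7188; T[1,1] = 0.
  T[0,:] = [+0.0000  -1.1154  -0.3077  +0.1154]
  T[1,:] = [-0.7188  +0.0000  -0.1250  +0.7188]
  T[2,:] = [+0.2308  -0.6154  +0.0000  -0.6923]
  T[3,:] = [+0.7097  +0.4194  +0.4194  +0.0000]
|eigenvalues of T|: 1.2475, 0.5721, 0.5721, 0.3775.
ρ(T) = max|λ| = 1.2475; 1.2475 > 1, so it fails to converge.

1.2475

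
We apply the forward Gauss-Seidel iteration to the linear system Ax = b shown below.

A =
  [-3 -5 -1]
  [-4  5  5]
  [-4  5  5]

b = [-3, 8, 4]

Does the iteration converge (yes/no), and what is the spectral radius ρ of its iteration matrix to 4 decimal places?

no, ρ = 1.3333

A = D + L + U where D = diag(-3, 5, 5).
T_GS = -(D+L)⁻¹U: row 0 first, T[0,1] = -(-5)/(-3) = -1.6667; later rows by forward substitution.
  T[0,:] = [+0.0000 -1.6667 -0.3333]
  T[1,:] = [+0.0000 -1.3333 -1.2667]
  T[2,:] = [+0.0000 +0.0000 +1.0000]
|eigenvalues of T|: 1.3333, 1.0000, 0.0000.
ρ = 1.3333; 1.3333 > 1 ⇒ diverges.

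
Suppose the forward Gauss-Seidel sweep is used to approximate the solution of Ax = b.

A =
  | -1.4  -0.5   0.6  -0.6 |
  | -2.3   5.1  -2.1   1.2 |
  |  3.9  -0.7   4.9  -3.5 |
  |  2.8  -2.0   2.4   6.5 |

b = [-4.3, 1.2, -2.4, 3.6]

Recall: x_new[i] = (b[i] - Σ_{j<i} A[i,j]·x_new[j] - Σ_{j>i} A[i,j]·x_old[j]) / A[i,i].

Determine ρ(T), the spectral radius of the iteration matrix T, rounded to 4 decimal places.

0.7540

Diagonal D = diag(-1.4, 5.1, 4.9, 6.5); L, U strict lower/upper.
Gauss-Seidel: T = -(D+L)⁻¹U, row 0 first, T[0,2] = -(0.6)/(-1.4) = +0.4286; later rows by forward substitution.
  T[0,:] = [+0.0000  -0.3571  +0.4286  -0.4286]
  T[1,:] = [+0.0000  -0.1611  +0.6050  -0.4286]
  T[2,:] = [+0.0000  +0.2612  -0.2547  +0.9942]
  T[3,:] = [+0.0000  +0.0078  +0.0956  -0.3143]
|roots of det(T-λI)|: 0.7540, 0.2572, 0.2333, 0.0000.
spectral radius ρ = 0.7540; 0.7540 < 1: convergent.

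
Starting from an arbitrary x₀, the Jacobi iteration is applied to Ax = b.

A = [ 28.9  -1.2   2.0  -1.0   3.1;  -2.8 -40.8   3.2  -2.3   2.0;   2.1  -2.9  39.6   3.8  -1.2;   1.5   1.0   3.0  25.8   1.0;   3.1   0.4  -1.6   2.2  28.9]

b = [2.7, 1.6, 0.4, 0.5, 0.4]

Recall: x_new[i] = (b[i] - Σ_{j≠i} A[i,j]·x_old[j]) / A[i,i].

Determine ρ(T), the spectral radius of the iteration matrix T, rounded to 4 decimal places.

Write A = D+L+U with D = diag(28.9, -40.8, 39.6, 25.8, 28.9).
Jacobi: T = -D⁻¹(L+U), T[4,3] = -(2.2)/(28.9) = -0.0761; T[4,4] = 0.
  T[0,:] = [+0.0000 +0.0415 -0.0692 +0.0346 -0.1073]
  T[1,:] = [-0.0686 +0.0000 +0.0784 -0.0564 +0.0490]
  T[2,:] = [-0.0530 +0.0732 +0.0000 -0.0960 +0.0303]
  T[3,:] = [-0.0581 -0.0388 -0.1163 +0.0000 -0.0388]
  T[4,:] = [-0.1073 -0.0138 +0.0554 -0.0761 +0.0000]
eigenvalue magnitudes: 0.2049, 0.1457, 0.0788, 0.0392, 0.0392.
ρ = 0.2049; 0.2049 < 1, so it converges for any x₀.

0.2049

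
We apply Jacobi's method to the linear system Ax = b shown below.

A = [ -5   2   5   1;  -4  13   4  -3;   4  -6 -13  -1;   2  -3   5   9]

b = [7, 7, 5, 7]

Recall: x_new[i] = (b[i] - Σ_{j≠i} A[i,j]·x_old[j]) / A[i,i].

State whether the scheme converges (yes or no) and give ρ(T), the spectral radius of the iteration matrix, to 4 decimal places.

yes, ρ = 0.8808

Let D = diag(-5, 13, -13, 9); L, U the strict triangles.
Jacobi: T = -D⁻¹(L+U), T[1,2] = -(4)/(13) = -0.3077; T[1,1] = 0.
  T[0,:] = [+0.0000, +0.4000, +1.0000, +0.2000]
  T[1,:] = [+0.3077, +0.0000, -0.3077, +0.2308]
  T[2,:] = [+0.3077, -0.4615, +0.0000, -0.0769]
  T[3,:] = [-0.2222, +0.3333, -0.5556, +0.0000]
|λ(T)| sorted: 0.8808, 0.6378, 0.3262, 0.0832.
ρ = 0.8808; 0.8808 < 1 ⇒ converges.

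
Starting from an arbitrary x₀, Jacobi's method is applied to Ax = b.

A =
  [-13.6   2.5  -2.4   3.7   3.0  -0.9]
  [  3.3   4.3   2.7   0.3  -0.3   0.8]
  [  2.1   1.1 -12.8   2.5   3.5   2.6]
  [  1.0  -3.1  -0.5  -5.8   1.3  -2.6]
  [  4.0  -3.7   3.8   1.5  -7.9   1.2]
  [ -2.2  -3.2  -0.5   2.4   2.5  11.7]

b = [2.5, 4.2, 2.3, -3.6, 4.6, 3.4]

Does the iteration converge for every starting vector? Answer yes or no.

A = D + L + U where D = diag(-13.6, 4.3, -12.8, -5.8, -7.9, 11.7).
T_J = -D⁻¹(L+U): T[1,3] = -(0.3)/(4.3) = -0.0698; T[1,1] = 0.
  T[0,:] = [+0.0000 +0.1838 -0.1765 +0.2721 +0.2206 -0.0662]
  T[1,:] = [-0.7674 +0.0000 -0.6279 -0.0698 +0.0698 -0.1860]
  T[2,:] = [+0.1641 +0.0859 +0.0000 +0.1953 +0.2734 +0.2031]
  T[3,:] = [+0.1724 -0.5345 -0.0862 +0.0000 +0.2241 -0.4483]
  T[4,:] = [+0.5063 -0.4684 +0.4810 +0.1899 +0.0000 +0.1519]
  T[5,:] = [+0.1880 +0.2735 +0.0427 -0.2051 -0.2137 +0.0000]
|roots of det(T-λI)|: 0.8233, 0.5825, 0.5825, 0.2964, 0.1840, 0.1840.
spectral radius ρ = 0.8233; 0.8233 < 1: convergent.

yes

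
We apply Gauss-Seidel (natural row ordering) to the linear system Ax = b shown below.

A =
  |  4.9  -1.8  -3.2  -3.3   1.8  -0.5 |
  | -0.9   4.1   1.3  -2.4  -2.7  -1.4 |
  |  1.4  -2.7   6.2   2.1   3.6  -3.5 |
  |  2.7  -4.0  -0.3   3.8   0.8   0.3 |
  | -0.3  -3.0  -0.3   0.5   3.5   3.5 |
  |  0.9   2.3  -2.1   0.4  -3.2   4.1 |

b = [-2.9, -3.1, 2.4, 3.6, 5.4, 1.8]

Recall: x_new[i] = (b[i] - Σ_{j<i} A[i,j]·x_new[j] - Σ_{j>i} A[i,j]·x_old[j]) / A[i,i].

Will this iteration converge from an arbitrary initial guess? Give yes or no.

no

Let D = diag(4.9, 4.1, 6.2, 3.8, 3.5, 4.1); L, U the strict triangles.
T_GS = -(D+L)⁻¹U: row 0 first, T[0,2] = -(-3.2)/(4.9) = +0.6531; later rows by forward substitution.
  T[0,:] = [+0.0000, +0.3673, +0.6531, +0.6735, -0.3673, +0.1020]
  T[1,:] = [+0.0000, +0.0806, -0.1737, +0.7332, +0.5779, +0.3639]
  T[2,:] = [+0.0000, -0.0478, -0.2231, -0.1715, -0.2460, +0.6999]
  T[3,:] = [+0.0000, -0.1799, -0.6645, +0.2797, +0.6394, +0.2868]
  T[4,:] = [+0.0000, +0.1222, -0.0171, +0.6315, +0.3514, -0.6604]
  T[5,:] = [+0.0000, -0.0374, -0.1087, -0.1814, -0.1577, -0.4114]
|roots of det(T-λI)|: 1.1216, 0.5539, 0.5539, 0.3266, 0.0162, 0.0000.
spectral radius ρ = 1.1216; 1.1216 > 1, so it fails to converge.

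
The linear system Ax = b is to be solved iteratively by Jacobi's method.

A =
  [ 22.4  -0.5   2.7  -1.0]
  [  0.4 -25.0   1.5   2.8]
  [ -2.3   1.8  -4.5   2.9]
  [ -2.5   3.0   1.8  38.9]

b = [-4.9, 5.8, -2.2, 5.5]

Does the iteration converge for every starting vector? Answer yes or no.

yes

Write A = D+L+U with D = diag(22.4, -25, -4.5, 38.9).
Jacobi T = -D⁻¹(L+U): T[0,1] = -(-0.5)/(22.4) = +0.0223; T[0,0] = 0.
  T[0,:] = [+0.0000  +0.0223  -0.1205  +0.0446]
  T[1,:] = [+0.0160  +0.0000  +0.0600  +0.1120]
  T[2,:] = [-0.5111  +0.4000  +0.0000  +0.6444]
  T[3,:] = [+0.0643  -0.0771  -0.0463  +0.0000]
moduli |λ_i(T)| = 0.2995, 0.1604, 0.1604, 0.0558.
ρ = 0.2995; 0.2995 < 1: convergent.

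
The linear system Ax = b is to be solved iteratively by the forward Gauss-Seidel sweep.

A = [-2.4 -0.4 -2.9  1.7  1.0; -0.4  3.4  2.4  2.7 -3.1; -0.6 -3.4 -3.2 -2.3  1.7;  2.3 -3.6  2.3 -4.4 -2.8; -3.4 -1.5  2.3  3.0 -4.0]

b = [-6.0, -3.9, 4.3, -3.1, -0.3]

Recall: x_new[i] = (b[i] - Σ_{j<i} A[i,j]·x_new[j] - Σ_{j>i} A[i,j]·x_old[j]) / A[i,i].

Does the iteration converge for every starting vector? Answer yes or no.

no

Let D = diag(-2.4, 3.4, -3.2, -4.4, -4); L, U the strict triangles.
GS T = -(D+L)⁻¹U: row 0 first, T[0,4] = -(1)/(-2.4) = +0.4167; later rows by forward substitution.
  T[0,:] = [+0.0000  -0.1667  -1.2083  +0.7083  +0.4167]
  T[1,:] = [+0.0000  -0.0196  -0.8480  -0.7108  +0.9608]
  T[2,:] = [+0.0000  +0.0521  +1.1276  -0.0964  -0.5677]
  T[3,:] = [+0.0000  -0.0439  +0.6517  +0.9014  -1.5014]
  T[4,:] = [+0.0000  +0.1461  +2.4822  +0.2851  -2.1670]
eigenvalue magnitudes: 1.4204, 1.0549, 0.3074, 0.0993, 0.0000.
spectral radius ρ = 1.4204; 1.4204 > 1, so it fails to converge.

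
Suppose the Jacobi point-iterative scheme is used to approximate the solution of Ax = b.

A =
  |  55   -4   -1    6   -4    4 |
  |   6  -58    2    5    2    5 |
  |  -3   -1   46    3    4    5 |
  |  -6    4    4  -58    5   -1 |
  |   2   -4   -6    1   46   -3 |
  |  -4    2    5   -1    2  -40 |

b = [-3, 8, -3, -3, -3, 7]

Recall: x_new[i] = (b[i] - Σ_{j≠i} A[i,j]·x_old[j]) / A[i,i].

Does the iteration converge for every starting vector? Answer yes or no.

A = D + L + U where D = diag(55, -58, 46, -58, 46, -40).
Jacobi: T = -D⁻¹(L+U), T[0,4] = -(-4)/(55) = +0.0727; T[0,0] = 0.
  T[0,:] = [+0.0000  +0.0727  +0.0182  -0.1091  +0.0727  -0.0727]
  T[1,:] = [+0.1034  +0.0000  +0.0345  +0.0862  +0.0345  +0.0862]
  T[2,:] = [+0.0652  +0.0217  +0.0000  -0.0652  -0.0870  -0.1087]
  T[3,:] = [-0.1034  +0.0690  +0.0690  +0.0000  +0.0862  -0.0172]
  T[4,:] = [-0.0435  +0.0870  +0.1304  -0.0217  +0.0000  +0.0652]
  T[5,:] = [-0.1000  +0.0500  +0.1250  -0.0250  +0.0500  +0.0000]
|λ(T)| sorted: 0.1807, 0.1395, 0.1395, 0.1039, 0.0726, 0.0706.
ρ = 0.1807; 0.1807 < 1 ⇒ converges.

yes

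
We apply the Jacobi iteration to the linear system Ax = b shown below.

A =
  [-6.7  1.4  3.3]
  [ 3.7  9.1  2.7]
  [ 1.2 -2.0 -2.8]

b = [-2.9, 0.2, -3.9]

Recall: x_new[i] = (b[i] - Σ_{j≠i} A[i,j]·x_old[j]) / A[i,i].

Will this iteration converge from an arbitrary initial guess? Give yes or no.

Write A = D+L+U with D = diag(-6.7, 9.1, -2.8).
Jacobi T = -D⁻¹(L+U): T[1,2] = -(2.7)/(9.1) = -0.2967; T[1,1] = 0.
  T[0,:] = [+0.0000 +0.2090 +0.4925]
  T[1,:] = [-0.4066 +0.0000 -0.2967]
  T[2,:] = [+0.4286 -0.7143 +0.0000]
|roots of det(T-λI)|: 0.7088, 0.4054, 0.4054.
ρ(T) = max|λ| = 0.7088; 0.7088 < 1 ⇒ converges.

yes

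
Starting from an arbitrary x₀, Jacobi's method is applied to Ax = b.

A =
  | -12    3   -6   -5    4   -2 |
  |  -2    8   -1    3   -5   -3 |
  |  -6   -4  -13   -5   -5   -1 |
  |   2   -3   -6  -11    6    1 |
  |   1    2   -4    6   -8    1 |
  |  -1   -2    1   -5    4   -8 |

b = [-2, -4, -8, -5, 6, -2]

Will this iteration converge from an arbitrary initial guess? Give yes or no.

no

Write A = D+L+U with D = diag(-12, 8, -13, -11, -8, -8).
Jacobi: T = -D⁻¹(L+U), T[2,3] = -(-5)/(-13) = -0.3846; T[2,2] = 0.
  T[0,:] = [+0.0000  +0.2500  -0.5000  -0.4167  +0.3333  -0.1667]
  T[1,:] = [+0.2500  +0.0000  +0.1250  -0.3750  +0.6250  +0.3750]
  T[2,:] = [-0.4615  -0.3077  +0.0000  -0.3846  -0.3846  -0.0769]
  T[3,:] = [+0.1818  -0.2727  -0.5455  +0.0000  +0.5455  +0.0909]
  T[4,:] = [+0.1250  +0.2500  -0.5000  +0.7500  +0.0000  +0.1250]
  T[5,:] = [-0.1250  -0.2500  +0.1250  -0.6250  +0.5000  +0.0000]
|eigenvalues of T|: 1.1434, 0.7501, 0.7501, 0.3481, 0.3481, 0.3030.
spectral radius ρ = 1.1434; 1.1434 > 1 ⇒ diverges.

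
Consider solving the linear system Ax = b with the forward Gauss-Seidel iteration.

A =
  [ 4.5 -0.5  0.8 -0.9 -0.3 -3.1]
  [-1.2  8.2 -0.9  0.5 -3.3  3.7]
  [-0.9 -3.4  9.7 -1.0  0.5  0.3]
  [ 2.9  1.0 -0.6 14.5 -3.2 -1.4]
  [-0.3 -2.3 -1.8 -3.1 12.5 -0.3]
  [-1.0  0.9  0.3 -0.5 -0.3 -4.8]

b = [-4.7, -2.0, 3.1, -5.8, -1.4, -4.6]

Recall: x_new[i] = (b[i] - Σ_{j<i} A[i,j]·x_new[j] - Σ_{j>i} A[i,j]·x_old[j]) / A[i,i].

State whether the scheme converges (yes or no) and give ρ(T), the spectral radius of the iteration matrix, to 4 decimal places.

yes, ρ = 0.2229

Diagonal D = diag(4.5, 8.2, 9.7, 14.5, 12.5, -4.8); L, U strict lower/upper.
T_GS = -(D+L)⁻¹U: row 0 first, T[0,2] = -(0.8)/(4.5) = -0.1778; later rows by forward substitution.
  T[0,:] = [+0.0000, +0.1111, -0.1778, +0.2000, +0.0667, +0.6889]
  T[1,:] = [+0.0000, +0.0163, +0.0837, -0.0317, +0.4122, -0.3504]
  T[2,:] = [+0.0000, +0.0160, +0.0129, +0.1105, +0.0991, -0.0898]
  T[3,:] = [+0.0000, -0.0227, +0.0303, -0.0332, +0.1830, -0.0208]
  T[4,:] = [+0.0000, +0.0023, +0.0205, +0.0066, +0.1371, -0.0420]
  T[5,:] = [+0.0000, -0.0169, +0.0491, -0.0377, +0.0420, -0.2100]
moduli |λ_i(T)| = 0.2229, 0.1741, 0.0528, 0.0410, 0.0165, 0.0000.
ρ = 0.2229; 0.2229 < 1: convergent.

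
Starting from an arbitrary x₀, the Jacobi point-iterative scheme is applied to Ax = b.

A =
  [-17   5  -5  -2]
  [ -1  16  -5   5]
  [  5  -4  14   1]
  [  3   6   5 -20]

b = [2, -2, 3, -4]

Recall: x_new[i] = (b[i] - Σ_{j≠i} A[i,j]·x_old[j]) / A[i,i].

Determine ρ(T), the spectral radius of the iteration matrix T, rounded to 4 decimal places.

0.5473

Diagonal D = diag(-17, 16, 14, -20); L, U strict lower/upper.
T_J = -D⁻¹(L+U): T[1,0] = -(-1)/(16) = +0.0625; T[1,1] = 0.
  T[0,:] = [+0.0000, +0.2941, -0.2941, -0.1176]
  T[1,:] = [+0.0625, +0.0000, +0.3125, -0.3125]
  T[2,:] = [-0.3571, +0.2857, +0.0000, -0.0714]
  T[3,:] = [+0.1500, +0.3000, +0.2500, +0.0000]
|eigenvalues of T|: 0.5473, 0.3810, 0.3810, 0.3364.
ρ(T) = max|λ| = 0.5473; 0.5473 < 1: convergent.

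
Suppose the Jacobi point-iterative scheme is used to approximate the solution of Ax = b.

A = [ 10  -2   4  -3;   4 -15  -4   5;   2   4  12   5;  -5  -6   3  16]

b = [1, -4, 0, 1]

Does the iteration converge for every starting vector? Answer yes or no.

yes

Diagonal D = diag(10, -15, 12, 16); L, U strict lower/upper.
Jacobi T = -D⁻¹(L+U): T[1,3] = -(5)/(-15) = +0.3333; T[1,1] = 0.
  T[0,:] = [+0.0000 +0.2000 -0.4000 +0.3000]
  T[1,:] = [+0.2667 +0.0000 -0.2667 +0.3333]
  T[2,:] = [-0.1667 -0.3333 +0.0000 -0.4167]
  T[3,:] = [+0.3125 +0.3750 -0.1875 +0.0000]
eigenvalue magnitudes: 0.8883, 0.3200, 0.3200, 0.3161.
ρ(T) = max|λ| = 0.8883; 0.8883 < 1, so it converges for any x₀.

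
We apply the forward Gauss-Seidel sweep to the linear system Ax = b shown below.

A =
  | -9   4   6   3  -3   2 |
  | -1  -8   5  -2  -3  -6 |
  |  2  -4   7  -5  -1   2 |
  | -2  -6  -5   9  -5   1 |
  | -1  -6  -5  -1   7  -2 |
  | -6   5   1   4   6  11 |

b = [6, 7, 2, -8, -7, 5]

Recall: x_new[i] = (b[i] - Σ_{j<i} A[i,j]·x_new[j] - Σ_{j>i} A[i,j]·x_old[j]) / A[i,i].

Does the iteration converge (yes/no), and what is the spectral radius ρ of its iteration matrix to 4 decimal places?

no, ρ = 1.6337

Split A = D + L + U, D = diag(-9, -8, 7, 9, 7, 11).
T_GS = -(D+L)⁻¹U: row 0 first, T[0,5] = -(2)/(-9) = +0.2222; later rows by forward substitution.
  T[0,:] = [+0.0000  +0.4444  +0.6667  +0.3333  -0.3333  +0.2222]
  T[1,:] = [+0.0000  -0.0556  +0.5417  -0.2917  -0.3333  -0.7778]
  T[2,:] = [+0.0000  -0.1587  +0.1190  +0.4524  +0.0476  -0.7937]
  T[3,:] = [+0.0000  -0.0265  +0.5754  +0.1310  +0.2857  -1.0212]
  T[4,:] = [+0.0000  -0.1013  +0.7268  +0.1395  -0.2585  -1.0620]
  T[5,:] = [+0.0000  +0.3470  -0.4990  +0.1496  +0.0025  +1.4975]
|λ(T)| sorted: 1.6337, 0.4172, 0.4172, 0.2458, 0.2458, 0.0000.
ρ = 1.6337; 1.6337 > 1 ⇒ diverges.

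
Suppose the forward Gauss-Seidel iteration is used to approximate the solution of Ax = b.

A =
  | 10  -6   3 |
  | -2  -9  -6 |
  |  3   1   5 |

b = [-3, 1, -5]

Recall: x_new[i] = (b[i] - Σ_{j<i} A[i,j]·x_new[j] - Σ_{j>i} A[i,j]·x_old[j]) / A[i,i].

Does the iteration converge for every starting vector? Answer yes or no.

A = D + L + U where D = diag(10, -9, 5).
T_GS = -(D+L)⁻¹U: row 0 first, T[0,1] = -(-6)/(10) = +0.6000; later rows by forward substitution.
  T[0,:] = [+0.0000, +0.6000, -0.3000]
  T[1,:] = [+0.0000, -0.1333, -0.6000]
  T[2,:] = [+0.0000, -0.3333, +0.3000]
|λ(T)| sorted: 0.5803, 0.4136, 0.0000.
ρ(T) = max|λ| = 0.5803; 0.5803 < 1, so it converges for any x₀.

yes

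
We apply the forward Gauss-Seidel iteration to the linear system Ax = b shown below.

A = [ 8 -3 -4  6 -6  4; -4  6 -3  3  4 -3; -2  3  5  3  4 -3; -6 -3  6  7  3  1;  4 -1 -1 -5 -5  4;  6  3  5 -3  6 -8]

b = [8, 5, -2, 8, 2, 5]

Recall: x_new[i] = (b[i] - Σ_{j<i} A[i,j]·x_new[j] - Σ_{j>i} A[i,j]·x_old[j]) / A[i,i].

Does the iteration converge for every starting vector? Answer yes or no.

Diagonal D = diag(8, 6, 5, 7, -5, -8); L, U strict lower/upper.
Gauss-Seidel: T = -(D+L)⁻¹U, row 0 first, T[0,1] = -(-3)/(8) = +0.3750; later rows by forward substitution.
  T[0,:] = [+0.0000, +0.3750, +0.5000, -0.7500, +0.7500, -0.5000]
  T[1,:] = [+0.0000, +0.2500, +0.8333, -1.0000, -0.1667, +0.1667]
  T[2,:] = [+0.0000, +0.0000, -0.3000, -0.3000, -0.4000, +0.3000]
  T[3,:] = [+0.0000, +0.4286, +1.0429, -0.8143, +0.4857, -0.7571]
  T[4,:] = [+0.0000, -0.1786, -0.7495, +0.4743, +0.2276, +1.0638]
  T[5,:] = [+0.0000, +0.0804, -0.4532, -0.4639, +0.2386, +0.9568]
eigenvalue magnitudes: 1.2696, 0.9763, 0.3583, 0.3583, 0.1818, 0.0000.
spectral radius ρ = 1.2696; 1.2696 > 1 ⇒ diverges.

no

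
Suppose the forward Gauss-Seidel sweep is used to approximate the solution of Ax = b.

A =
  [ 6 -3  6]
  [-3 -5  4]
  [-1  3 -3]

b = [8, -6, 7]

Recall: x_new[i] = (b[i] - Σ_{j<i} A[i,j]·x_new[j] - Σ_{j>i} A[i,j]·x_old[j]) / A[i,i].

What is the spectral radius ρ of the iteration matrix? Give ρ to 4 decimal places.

Diagonal D = diag(6, -5, -3); L, U strict lower/upper.
Gauss-Seidel: T = -(D+L)⁻¹U, row 0 first, T[0,2] = -(6)/(6) = -1.0000; later rows by forward substitution.
  T[0,:] = [+0.0000, +0.5000, -1.0000]
  T[1,:] = [+0.0000, -0.3000, +1.4000]
  T[2,:] = [+0.0000, -0.4667, +1.7333]
eigenvalue magnitudes: 1.3333, 0.1000, 0.0000.
ρ(T) = max|λ| = 1.3333; 1.3333 > 1: divergent.

1.3333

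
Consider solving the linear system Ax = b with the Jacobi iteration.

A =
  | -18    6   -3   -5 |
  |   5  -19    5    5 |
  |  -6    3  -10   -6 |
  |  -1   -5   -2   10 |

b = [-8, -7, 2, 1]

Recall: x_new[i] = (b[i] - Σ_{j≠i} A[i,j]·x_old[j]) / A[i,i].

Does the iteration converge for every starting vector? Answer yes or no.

Split A = D + L + U, D = diag(-18, -19, -10, 10).
T_J = -D⁻¹(L+U): T[3,1] = -(-5)/(10) = +0.5000; T[3,3] = 0.
  T[0,:] = [+0.0000, +0.3333, -0.1667, -0.2778]
  T[1,:] = [+0.2632, +0.0000, +0.2632, +0.2632]
  T[2,:] = [-0.6000, +0.3000, +0.0000, -0.6000]
  T[3,:] = [+0.1000, +0.5000, +0.2000, +0.0000]
eigenvalue magnitudes: 0.6701, 0.3340, 0.3340, 0.1760.
spectral radius ρ = 0.6701; 0.6701 < 1 ⇒ converges.

yes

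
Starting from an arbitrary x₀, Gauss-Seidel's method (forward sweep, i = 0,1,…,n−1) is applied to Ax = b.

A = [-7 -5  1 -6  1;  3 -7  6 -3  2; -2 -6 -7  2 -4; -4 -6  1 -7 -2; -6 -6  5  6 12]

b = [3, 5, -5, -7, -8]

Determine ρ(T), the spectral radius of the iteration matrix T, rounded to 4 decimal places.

A = D + L + U where D = diag(-7, -7, -7, -7, 12).
GS T = -(D+L)⁻¹U: row 0 first, T[0,4] = -(1)/(-7) = +0.1429; later rows by forward substitution.
  T[0,:] = [+0.0000, -0.7143, +0.1429, -0.8571, +0.1429]
  T[1,:] = [+0.0000, -0.3061, +0.9184, -0.7959, +0.3469]
  T[2,:] = [+0.0000, +0.4665, -0.8280, +1.2128, -0.9096]
  T[3,:] = [+0.0000, +0.7372, -0.9871, +1.3453, -0.7947]
  T[4,:] = [+0.0000, -1.0732, +1.3692, -2.0045, +1.0212]
eigenvalue magnitudes: 1.1786, 0.5202, 0.5202, 0.0783, 0.0000.
ρ = 1.1786; 1.1786 > 1: divergent.

1.1786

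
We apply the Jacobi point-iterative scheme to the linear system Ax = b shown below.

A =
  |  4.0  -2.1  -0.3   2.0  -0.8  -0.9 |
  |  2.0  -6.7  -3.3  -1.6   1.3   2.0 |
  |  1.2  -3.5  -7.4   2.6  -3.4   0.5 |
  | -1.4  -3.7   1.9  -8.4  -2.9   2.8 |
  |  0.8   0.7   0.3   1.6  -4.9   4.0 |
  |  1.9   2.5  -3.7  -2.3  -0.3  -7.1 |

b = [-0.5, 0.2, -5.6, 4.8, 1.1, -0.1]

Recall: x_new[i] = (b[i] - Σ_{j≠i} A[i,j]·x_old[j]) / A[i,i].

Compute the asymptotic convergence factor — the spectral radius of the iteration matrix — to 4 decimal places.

A = D + L + U where D = diag(4, -6.7, -7.4, -8.4, -4.9, -7.1).
T_J = -D⁻¹(L+U): T[2,0] = -(1.2)/(-7.4) = +0.1622; T[2,2] = 0.
  T[0,:] = [+0.0000  +0.5250  +0.0750  -0.5000  +0.2000  +0.2250]
  T[1,:] = [+0.2985  +0.0000  -0.4925  -0.2388  +0.1940  +0.2985]
  T[2,:] = [+0.1622  -0.4730  +0.0000  +0.3514  -0.4595  +0.0676]
  T[3,:] = [-0.1667  -0.4405  +0.2262  +0.0000  -0.3452  +0.3333]
  T[4,:] = [+0.1633  +0.1429  +0.0612  +0.3265  +0.0000  +0.8163]
  T[5,:] = [+0.2676  +0.3521  -0.5211  -0.3239  -0.0423  +0.0000]
moduli |λ_i(T)| = 1.1754, 0.6707, 0.6707, 0.6618, 0.4033, 0.1256.
ρ(T) = max|λ| = 1.1754; 1.1754 > 1: divergent.

1.1754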